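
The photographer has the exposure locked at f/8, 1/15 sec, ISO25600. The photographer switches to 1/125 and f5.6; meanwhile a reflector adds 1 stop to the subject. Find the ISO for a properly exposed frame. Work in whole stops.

Scene light: 1 stop brighter.
Shutter speed: 1/15 → 1/30 → 1/60 → 1/125 — 3 stops shorter (darker).
Aperture: f/8 → f/5.6 — 1 stop wider (brighter).
Net so far: 1 stop darker. ISO: 25600 → 51200.

ISO 51200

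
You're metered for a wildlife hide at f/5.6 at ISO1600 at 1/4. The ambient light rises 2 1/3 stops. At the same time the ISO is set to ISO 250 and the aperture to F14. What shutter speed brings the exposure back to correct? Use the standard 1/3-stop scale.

Scene light: 2 1/3 stops brighter.
ISO: 1600 → 1250 → 1000 → 800 → 640 → 500 → 400 → 320 → 250 — 2 2/3 stops lower (darker).
Aperture: f/5.6 → f/6.3 → f/7.1 → f/8 → f/9 → f/10 → f/11 → f/13 → f/14 — 2 2/3 stops narrower (darker).
Net so far: 3 stops darker. Shutter speed: 1/4 → 0.3 → 0.4 → 0.5 → 0.6 → 0.8 → 1 → 1.3 → 1.6 → 2.

2 s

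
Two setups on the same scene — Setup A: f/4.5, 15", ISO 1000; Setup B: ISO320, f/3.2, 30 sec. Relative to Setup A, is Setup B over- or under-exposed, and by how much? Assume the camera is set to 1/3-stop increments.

Aperture: f/4.5 → f/4 → f/3.5 → f/3.2 — 1 stop wider (brighter).
Shutter speed: 15 → 20 → 25 → 30 — 1 stop longer (brighter).
ISO: 1000 → 800 → 640 → 500 → 400 → 320 — 1 2/3 stops lower (darker).
Net: +1 +1 −1 2/3 = +1/3 stops.

1/3 stop brighter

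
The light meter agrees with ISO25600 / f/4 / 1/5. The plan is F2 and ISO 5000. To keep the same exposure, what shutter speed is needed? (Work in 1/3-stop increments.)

Aperture: f/4 → f/3.5 → f/3.2 → f/2.8 → f/2.5 → f/2.2 → f/2 — 2 stops larger aperture (brighter).
ISO: 25600 → 20000 → 16000 → 12800 → 10000 → 8000 → 6400 → 5000 — 2 1/3 stops dropped (darker).
Net change so far: 1/3 stop darker. Offset with the shutter speed: 1/5 → 1/4.

1/4s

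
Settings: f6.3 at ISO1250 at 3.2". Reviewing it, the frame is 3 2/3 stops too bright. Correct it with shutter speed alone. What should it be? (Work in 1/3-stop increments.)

Overexposed by 3 2/3 stops → need 3 2/3 stops darker.
Shutter speed: 3.2 → 2.5 → 2 → 1.6 → 1.3 → 1 → 0.8 → 0.6 → 0.5 → 0.4 → 0.3 → 1/4.

1/4s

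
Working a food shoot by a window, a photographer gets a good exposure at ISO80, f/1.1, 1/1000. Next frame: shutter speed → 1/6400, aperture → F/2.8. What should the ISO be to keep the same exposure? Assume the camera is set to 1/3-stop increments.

Shutter speed: 1/1000 → 1/1250 → 1/1600 → 1/2000 → 1/2500 → 1/3200 → 1/4000 → 1/5000 → 1/6400 — 2 2/3 stops faster (darker).
Aperture: f/1.1 → f/1.2 → f/1.4 → f/1.6 → f/1.8 → f/2 → f/2.2 → f/2.5 → f/2.8 — 2 2/3 stops narrower (darker).
Net change so far: 5 1/3 stops darker. Offset with the ISO: 80 → 100 → 125 → 160 → 200 → 250 → 320 → 400 → 500 → 640 → 800 → 1000 → 1250 → 1600 → 2000 → 2500 → 3200.

ISO 3200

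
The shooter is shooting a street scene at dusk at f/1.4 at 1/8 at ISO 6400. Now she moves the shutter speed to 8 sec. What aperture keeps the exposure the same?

f/11

Shutter speed: 1/8 → 1/4 → 1/2 → 1 → 2 → 4 → 8 — 6 stops longer (brighter).
Need 6 stops darker from the aperture: f/1.4 → f/2 → f/2.8 → f/4 → f/5.6 → f/8 → f/11.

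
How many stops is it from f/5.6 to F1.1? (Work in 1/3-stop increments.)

4 2/3 stops

f/5.6 → f/5 → f/4.5 → f/4 → f/3.5 → f/3.2 → f/2.8 → f/2.5 → f/2.2 → f/2 → f/1.8 → f/1.6 → f/1.4 → f/1.2 → f/1.1 — count the steps: 14 third-stops = 4 2/3 stops.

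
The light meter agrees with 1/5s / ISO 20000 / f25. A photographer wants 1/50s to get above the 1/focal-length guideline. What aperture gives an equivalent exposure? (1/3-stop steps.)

f/8

Shutter speed: 1/5 → 1/6 → 1/8 → 1/10 → 1/13 → 1/15 → 1/20 → 1/25 → 1/30 → 1/40 → 1/50 — 3 1/3 stops faster (darker).
Need 3 1/3 stops brighter from the aperture: f/25 → f/22 → f/20 → f/18 → f/16 → f/14 → f/13 → f/11 → f/10 → f/9 → f/8.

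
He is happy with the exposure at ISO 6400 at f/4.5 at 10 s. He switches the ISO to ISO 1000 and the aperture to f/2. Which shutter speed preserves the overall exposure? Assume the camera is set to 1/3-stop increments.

13 s

ISO: 6400 → 5000 → 4000 → 3200 → 2500 → 2000 → 1600 → 1250 → 1000 — 2 2/3 stops dropped (darker).
Aperture: f/4.5 → f/4 → f/3.5 → f/3.2 → f/2.8 → f/2.5 → f/2.2 → f/2 — 2 1/3 stops wider (brighter).
Net change so far: 1/3 stop darker. Offset with the shutter speed: 10 → 13.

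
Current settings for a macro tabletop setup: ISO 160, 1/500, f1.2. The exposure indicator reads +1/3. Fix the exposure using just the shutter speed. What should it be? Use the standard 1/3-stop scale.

Overexposed by 1/3 stop → need 1/3 stop darker.
Shutter speed: 1/500 → 1/640.

1/640s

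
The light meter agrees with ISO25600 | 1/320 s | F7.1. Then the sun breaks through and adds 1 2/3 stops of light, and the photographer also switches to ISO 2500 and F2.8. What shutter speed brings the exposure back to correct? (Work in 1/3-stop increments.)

1/640s

Scene light: 1 2/3 stops brighter.
ISO: 25600 → 20000 → 16000 → 12800 → 10000 → 8000 → 6400 → 5000 → 4000 → 3200 → 2500 — 3 1/3 stops dropped (darker).
Aperture: f/7.1 → f/6.3 → f/5.6 → f/5 → f/4.5 → f/4 → f/3.5 → f/3.2 → f/2.8 — 2 2/3 stops larger aperture (brighter).
Net so far: 1 stop brighter. Shutter speed: 1/320 → 1/400 → 1/500 → 1/640.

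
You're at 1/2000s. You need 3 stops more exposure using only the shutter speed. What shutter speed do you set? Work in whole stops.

1/250s

Shutter speed: 1/2000 → 1/1000 → 1/500 → 1/250 — 3 stops longer (brighter).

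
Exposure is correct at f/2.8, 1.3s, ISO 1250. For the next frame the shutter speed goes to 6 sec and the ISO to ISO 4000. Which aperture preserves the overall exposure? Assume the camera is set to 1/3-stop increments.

Shutter speed: 1.3 → 1.6 → 2 → 2.5 → 3.2 → 4 → 5 → 6 — 2 1/3 stops longer (brighter).
ISO: 1250 → 1600 → 2000 → 2500 → 3200 → 4000 — 1 2/3 stops raised (brighter).
Net change so far: 4 stops brighter. Offset with the aperture: f/2.8 → f/3.2 → f/3.5 → f/4 → f/4.5 → f/5 → f/5.6 → f/6.3 → f/7.1 → f/8 → f/9 → f/10 → f/11.

f/11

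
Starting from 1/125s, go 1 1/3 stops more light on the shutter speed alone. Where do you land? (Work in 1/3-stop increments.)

Shutter speed: 1/125 → 1/100 → 1/80 → 1/60 → 1/50 — 1 1/3 stops longer (brighter).

1/50s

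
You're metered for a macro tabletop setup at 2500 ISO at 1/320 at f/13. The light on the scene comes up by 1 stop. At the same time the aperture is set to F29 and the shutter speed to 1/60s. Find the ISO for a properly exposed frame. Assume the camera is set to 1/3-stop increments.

ISO 1250

Scene light: 1 stop brighter.
Aperture: f/13 → f/14 → f/16 → f/18 → f/20 → f/22 → f/25 → f/29 — 2 1/3 stops stopped down (darker).
Shutter speed: 1/320 → 1/250 → 1/200 → 1/160 → 1/125 → 1/100 → 1/80 → 1/60 — 2 1/3 stops longer (brighter).
Net so far: 1 stop brighter. ISO: 2500 → 2000 → 1600 → 1250.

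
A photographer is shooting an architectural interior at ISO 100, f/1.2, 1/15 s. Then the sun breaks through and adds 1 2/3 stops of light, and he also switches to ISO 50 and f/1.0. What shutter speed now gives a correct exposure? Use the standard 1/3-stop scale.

Scene light: 1 2/3 stops brighter.
ISO: 100 → 80 → 64 → 50 — 1 stop dropped (darker).
Aperture: f/1.2 → f/1.1 → f/1.0 — 2/3 stop wider (brighter).
Net so far: 1 1/3 stops brighter. Shutter speed: 1/15 → 1/20 → 1/25 → 1/30 → 1/40.

1/40s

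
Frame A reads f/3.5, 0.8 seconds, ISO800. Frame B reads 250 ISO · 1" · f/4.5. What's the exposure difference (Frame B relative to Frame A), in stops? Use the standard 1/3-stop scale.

2 stops darker

Aperture: f/3.5 → f/4 → f/4.5 — 2/3 stop smaller aperture (darker).
Shutter speed: 0.8 → 1 — 1/3 stop longer (brighter).
ISO: 800 → 640 → 500 → 400 → 320 → 250 — 1 2/3 stops lower (darker).
Net: −2/3 +1/3 −1 2/3 = −2 stops.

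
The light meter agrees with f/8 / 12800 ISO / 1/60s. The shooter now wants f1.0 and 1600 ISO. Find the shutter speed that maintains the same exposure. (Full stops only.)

Aperture: f/8 → f/5.6 → f/4 → f/2.8 → f/2 → f/1.4 → f/1.0 — 6 stops larger aperture (brighter).
ISO: 12800 → 6400 → 3200 → 1600 — 3 stops dropped (darker).
Net change so far: 3 stops brighter. Offset with the shutter speed: 1/60 → 1/125 → 1/250 → 1/500.

1/500s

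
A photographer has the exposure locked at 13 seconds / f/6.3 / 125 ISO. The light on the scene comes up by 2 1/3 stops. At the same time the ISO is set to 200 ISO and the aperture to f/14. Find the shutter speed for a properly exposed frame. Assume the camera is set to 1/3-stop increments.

Scene light: 2 1/3 stops brighter.
ISO: 125 → 160 → 200 — 2/3 stop higher (brighter).
Aperture: f/6.3 → f/7.1 → f/8 → f/9 → f/10 → f/11 → f/13 → f/14 — 2 1/3 stops stopped down (darker).
Net so far: 2/3 stop brighter. Shutter speed: 13 → 10 → 8.

8 s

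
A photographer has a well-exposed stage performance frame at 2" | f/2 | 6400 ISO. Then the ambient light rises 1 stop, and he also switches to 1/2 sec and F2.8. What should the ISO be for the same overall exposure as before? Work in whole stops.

Scene light: 1 stop brighter.
Shutter speed: 2 → 1 → 1/2 — 2 stops faster (darker).
Aperture: f/2 → f/2.8 — 1 stop stopped down (darker).
Net so far: 2 stops darker. ISO: 6400 → 12800 → 25600.

ISO 25600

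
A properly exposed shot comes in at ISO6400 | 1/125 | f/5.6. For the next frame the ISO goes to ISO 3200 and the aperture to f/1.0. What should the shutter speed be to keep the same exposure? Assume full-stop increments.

ISO: 6400 → 3200 — 1 stop lower (darker).
Aperture: f/5.6 → f/4 → f/2.8 → f/2 → f/1.4 → f/1.0 — 5 stops opened up (brighter).
Net change so far: 4 stops brighter. Offset with the shutter speed: 1/125 → 1/250 → 1/500 → 1/1000 → 1/2000.

1/2000s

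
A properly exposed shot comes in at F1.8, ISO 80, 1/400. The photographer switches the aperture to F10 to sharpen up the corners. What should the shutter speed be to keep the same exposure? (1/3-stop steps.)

Aperture: f/1.8 → f/2 → f/2.2 → f/2.5 → f/2.8 → f/3.2 → f/3.5 → f/4 → f/4.5 → f/5 → f/5.6 → f/6.3 → f/7.1 → f/8 → f/9 → f/10 — 5 stops narrower (darker).
Need 5 stops brighter from the shutter speed: 1/400 → 1/320 → 1/250 → 1/200 → 1/160 → 1/125 → 1/100 → 1/80 → 1/60 → 1/50 → 1/40 → 1/30 → 1/25 → 1/20 → 1/15 → 1/13.

1/13s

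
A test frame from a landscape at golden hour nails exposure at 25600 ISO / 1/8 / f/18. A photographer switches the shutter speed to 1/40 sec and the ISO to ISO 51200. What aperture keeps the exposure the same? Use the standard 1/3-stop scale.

f/11

Shutter speed: 1/8 → 1/10 → 1/13 → 1/15 → 1/20 → 1/25 → 1/30 → 1/40 — 2 1/3 stops faster (darker).
ISO: 25600 → 32000 → 40000 → 51200 — 1 stop raised (brighter).
Net change so far: 1 1/3 stops darker. Offset with the aperture: f/18 → f/16 → f/14 → f/13 → f/11.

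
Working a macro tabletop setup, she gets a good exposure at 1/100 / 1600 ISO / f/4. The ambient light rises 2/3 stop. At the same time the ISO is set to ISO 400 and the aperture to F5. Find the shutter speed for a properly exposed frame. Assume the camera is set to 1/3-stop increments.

1/25s

Scene light: 2/3 stop brighter.
ISO: 1600 → 1250 → 1000 → 800 → 640 → 500 → 400 — 2 stops dropped (darker).
Aperture: f/4 → f/4.5 → f/5 — 2/3 stop stopped down (darker).
Net so far: 2 stops darker. Shutter speed: 1/100 → 1/80 → 1/60 → 1/50 → 1/40 → 1/30 → 1/25.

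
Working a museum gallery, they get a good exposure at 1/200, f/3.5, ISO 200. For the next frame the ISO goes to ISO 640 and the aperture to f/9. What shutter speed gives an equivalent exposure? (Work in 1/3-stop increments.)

ISO: 200 → 250 → 320 → 400 → 500 → 640 — 1 2/3 stops raised (brighter).
Aperture: f/3.5 → f/4 → f/4.5 → f/5 → f/5.6 → f/6.3 → f/7.1 → f/8 → f/9 — 2 2/3 stops smaller aperture (darker).
Net change so far: 1 stop darker. Offset with the shutter speed: 1/200 → 1/160 → 1/125 → 1/100.

1/100s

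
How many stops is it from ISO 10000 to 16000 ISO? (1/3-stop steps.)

10000 → 12800 → 16000 — count the steps: 2 third-stops = 2/3 stop.

2/3 stop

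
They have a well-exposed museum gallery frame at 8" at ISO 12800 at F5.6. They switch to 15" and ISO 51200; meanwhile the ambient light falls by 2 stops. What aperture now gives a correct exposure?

Scene light: 2 stops darker.
Shutter speed: 8 → 15 — 1 stop longer (brighter).
ISO: 12800 → 25600 → 51200 — 2 stops raised (brighter).
Net so far: 1 stop brighter. Aperture: f/5.6 → f/8.

f/8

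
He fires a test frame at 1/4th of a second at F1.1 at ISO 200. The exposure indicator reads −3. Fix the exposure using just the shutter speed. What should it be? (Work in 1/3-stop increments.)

Underexposed by 3 stops → need 3 stops brighter.
Shutter speed: 1/4 → 0.3 → 0.4 → 0.5 → 0.6 → 0.8 → 1 → 1.3 → 1.6 → 2.

2 s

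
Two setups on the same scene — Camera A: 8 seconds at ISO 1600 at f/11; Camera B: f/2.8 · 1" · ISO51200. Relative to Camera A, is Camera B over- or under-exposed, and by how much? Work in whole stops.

Aperture: f/11 → f/8 → f/5.6 → f/4 → f/2.8 — 4 stops wider (brighter).
Shutter speed: 8 → 4 → 2 → 1 — 3 stops shorter (darker).
ISO: 1600 → 3200 → 6400 → 12800 → 25600 → 51200 — 5 stops raised (brighter).
Net: +4 −3 +5 = +6 stops.

6 stops brighter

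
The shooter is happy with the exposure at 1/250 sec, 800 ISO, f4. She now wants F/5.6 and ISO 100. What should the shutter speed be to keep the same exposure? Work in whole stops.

Aperture: f/4 → f/5.6 — 1 stop narrower (darker).
ISO: 800 → 400 → 200 → 100 — 3 stops dropped (darker).
Net change so far: 4 stops darker. Offset with the shutter speed: 1/250 → 1/125 → 1/60 → 1/30 → 1/15.

1/15s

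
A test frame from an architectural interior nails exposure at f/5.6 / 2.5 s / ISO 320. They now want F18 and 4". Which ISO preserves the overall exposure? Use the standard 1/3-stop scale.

ISO 2000

Aperture: f/5.6 → f/6.3 → f/7.1 → f/8 → f/9 → f/10 → f/11 → f/13 → f/14 → f/16 → f/18 — 3 1/3 stops smaller aperture (darker).
Shutter speed: 2.5 → 3.2 → 4 — 2/3 stop slower (brighter).
Net change so far: 2 2/3 stops darker. Offset with the ISO: 320 → 400 → 500 → 640 → 800 → 1000 → 1250 → 1600 → 2000.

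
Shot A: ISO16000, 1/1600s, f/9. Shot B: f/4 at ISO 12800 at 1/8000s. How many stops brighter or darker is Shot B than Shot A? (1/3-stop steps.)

1/3 stop darker

Aperture: f/9 → f/8 → f/7.1 → f/6.3 → f/5.6 → f/5 → f/4.5 → f/4 — 2 1/3 stops wider (brighter).
Shutter speed: 1/1600 → 1/2000 → 1/2500 → 1/3200 → 1/4000 → 1/5000 → 1/6400 → 1/8000 — 2 1/3 stops faster (darker).
ISO: 16000 → 12800 — 1/3 stop lower (darker).
Net: +2 1/3 −2 1/3 −1/3 = −1/3 stops.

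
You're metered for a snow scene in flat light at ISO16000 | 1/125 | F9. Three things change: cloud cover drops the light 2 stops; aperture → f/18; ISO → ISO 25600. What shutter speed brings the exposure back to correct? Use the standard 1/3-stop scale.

Scene light: 2 stops darker.
Aperture: f/9 → f/10 → f/11 → f/13 → f/14 → f/16 → f/18 — 2 stops stopped down (darker).
ISO: 16000 → 20000 → 25600 — 2/3 stop higher (brighter).
Net so far: 3 1/3 stops darker. Shutter speed: 1/125 → 1/100 → 1/80 → 1/60 → 1/50 → 1/40 → 1/30 → 1/25 → 1/20 → 1/15 → 1/13.

1/13s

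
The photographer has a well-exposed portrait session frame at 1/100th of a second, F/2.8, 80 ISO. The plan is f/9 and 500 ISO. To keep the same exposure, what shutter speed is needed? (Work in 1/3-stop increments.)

1/60s

Aperture: f/2.8 → f/3.2 → f/3.5 → f/4 → f/4.5 → f/5 → f/5.6 → f/6.3 → f/7.1 → f/8 → f/9 — 3 1/3 stops narrower (darker).
ISO: 80 → 100 → 125 → 160 → 200 → 250 → 320 → 400 → 500 — 2 2/3 stops higher (brighter).
Net change so far: 2/3 stop darker. Offset with the shutter speed: 1/100 → 1/80 → 1/60.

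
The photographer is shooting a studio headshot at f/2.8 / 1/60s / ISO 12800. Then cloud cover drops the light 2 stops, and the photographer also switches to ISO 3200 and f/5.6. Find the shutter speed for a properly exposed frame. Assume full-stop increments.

1 s

Scene light: 2 stops darker.
ISO: 12800 → 6400 → 3200 — 2 stops lower (darker).
Aperture: f/2.8 → f/4 → f/5.6 — 2 stops stopped down (darker).
Net so far: 6 stops darker. Shutter speed: 1/60 → 1/30 → 1/15 → 1/8 → 1/4 → 1/2 → 1.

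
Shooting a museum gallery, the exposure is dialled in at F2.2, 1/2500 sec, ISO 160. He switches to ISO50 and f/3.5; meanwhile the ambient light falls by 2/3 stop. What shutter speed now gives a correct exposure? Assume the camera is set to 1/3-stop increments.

Scene light: 2/3 stop darker.
ISO: 160 → 125 → 100 → 80 → 64 → 50 — 1 2/3 stops dropped (darker).
Aperture: f/2.2 → f/2.5 → f/2.8 → f/3.2 → f/3.5 — 1 1/3 stops smaller aperture (darker).
Net so far: 3 2/3 stops darker. Shutter speed: 1/2500 → 1/2000 → 1/1600 → 1/1250 → 1/1000 → 1/800 → 1/640 → 1/500 → 1/400 → 1/320 → 1/250 → 1/200.

1/200s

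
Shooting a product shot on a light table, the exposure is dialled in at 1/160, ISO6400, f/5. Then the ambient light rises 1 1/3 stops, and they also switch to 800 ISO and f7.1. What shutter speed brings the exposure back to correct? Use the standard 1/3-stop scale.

1/25s

Scene light: 1 1/3 stops brighter.
ISO: 6400 → 5000 → 4000 → 3200 → 2500 → 2000 → 1600 → 1250 → 1000 → 800 — 3 stops lower (darker).
Aperture: f/5 → f/5.6 → f/6.3 → f/7.1 — 1 stop narrower (darker).
Net so far: 2 2/3 stops darker. Shutter speed: 1/160 → 1/125 → 1/100 → 1/80 → 1/60 → 1/50 → 1/40 → 1/30 → 1/25.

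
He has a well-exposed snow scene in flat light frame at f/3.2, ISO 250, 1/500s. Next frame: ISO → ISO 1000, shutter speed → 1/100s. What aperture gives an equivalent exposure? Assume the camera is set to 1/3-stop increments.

ISO: 250 → 320 → 400 → 500 → 640 → 800 → 1000 — 2 stops raised (brighter).
Shutter speed: 1/500 → 1/400 → 1/320 → 1/250 → 1/200 → 1/160 → 1/125 → 1/100 — 2 1/3 stops longer (brighter).
Net change so far: 4 1/3 stops brighter. Offset with the aperture: f/3.2 → f/3.5 → f/4 → f/4.5 → f/5 → f/5.6 → f/6.3 → f/7.1 → f/8 → f/9 → f/10 → f/11 → f/13 → f/14.

f/14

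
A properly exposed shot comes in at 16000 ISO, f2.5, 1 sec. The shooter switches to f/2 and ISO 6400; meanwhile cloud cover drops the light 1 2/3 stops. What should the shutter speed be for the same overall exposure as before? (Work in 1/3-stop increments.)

Scene light: 1 2/3 stops darker.
Aperture: f/2.5 → f/2.2 → f/2 — 2/3 stop opened up (brighter).
ISO: 16000 → 12800 → 10000 → 8000 → 6400 — 1 1/3 stops lower (darker).
Net so far: 2 1/3 stops darker. Shutter speed: 1 → 1.3 → 1.6 → 2 → 2.5 → 3.2 → 4 → 5.

5 s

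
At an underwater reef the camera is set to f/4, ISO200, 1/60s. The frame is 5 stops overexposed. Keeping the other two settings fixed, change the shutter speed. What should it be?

Overexposed by 5 stops → need 5 stops darker.
Shutter speed: 1/60 → 1/125 → 1/250 → 1/500 → 1/1000 → 1/2000.

1/2000s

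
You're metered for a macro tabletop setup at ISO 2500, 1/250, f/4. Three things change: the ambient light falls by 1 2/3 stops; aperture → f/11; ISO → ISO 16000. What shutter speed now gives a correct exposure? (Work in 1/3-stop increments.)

Scene light: 1 2/3 stops darker.
Aperture: f/4 → f/4.5 → f/5 → f/5.6 → f/6.3 → f/7.1 → f/8 → f/9 → f/10 → f/11 — 3 stops stopped down (darker).
ISO: 2500 → 3200 → 4000 → 5000 → 6400 → 8000 → 10000 → 12800 → 16000 — 2 2/3 stops higher (brighter).
Net so far: 2 stops darker. Shutter speed: 1/250 → 1/200 → 1/160 → 1/125 → 1/100 → 1/80 → 1/60.

1/60s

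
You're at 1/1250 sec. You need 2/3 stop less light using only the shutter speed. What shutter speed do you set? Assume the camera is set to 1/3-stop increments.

Shutter speed: 1/1250 → 1/1600 → 1/2000 — 2/3 stop shorter (darker).

1/2000s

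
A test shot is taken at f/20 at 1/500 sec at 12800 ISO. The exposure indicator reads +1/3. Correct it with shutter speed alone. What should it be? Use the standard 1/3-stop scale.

Overexposed by 1/3 stop → need 1/3 stop darker.
Shutter speed: 1/500 → 1/640.

1/640s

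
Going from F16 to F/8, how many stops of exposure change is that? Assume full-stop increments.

2 stops

f/16 → f/11 → f/8 — count the steps: 2 stops.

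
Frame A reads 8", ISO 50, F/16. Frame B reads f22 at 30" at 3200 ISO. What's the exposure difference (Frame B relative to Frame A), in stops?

Aperture: f/16 → f/22 — 1 stop smaller aperture (darker).
Shutter speed: 8 → 15 → 30 — 2 stops slower (brighter).
ISO: 50 → 100 → 200 → 400 → 800 → 1600 → 3200 — 6 stops raised (brighter).
Net: −1 +2 +6 = +7 stops.

7 stops brighter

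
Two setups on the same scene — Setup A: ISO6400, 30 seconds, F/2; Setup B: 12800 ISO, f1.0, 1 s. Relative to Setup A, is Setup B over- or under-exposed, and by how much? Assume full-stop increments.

Aperture: f/2 → f/1.4 → f/1.0 — 2 stops opened up (brighter).
Shutter speed: 30 → 15 → 8 → 4 → 2 → 1 — 5 stops faster (darker).
ISO: 6400 → 12800 — 1 stop higher (brighter).
Net: +2 −5 +1 = −2 stops.

2 stops darker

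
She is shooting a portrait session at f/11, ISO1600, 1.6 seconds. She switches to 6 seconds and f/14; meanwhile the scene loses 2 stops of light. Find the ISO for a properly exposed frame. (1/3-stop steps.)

ISO 2500

Scene light: 2 stops darker.
Shutter speed: 1.6 → 2 → 2.5 → 3.2 → 4 → 5 → 6 — 2 stops slower (brighter).
Aperture: f/11 → f/13 → f/14 — 2/3 stop narrower (darker).
Net so far: 2/3 stop darker. ISO: 1600 → 2000 → 2500.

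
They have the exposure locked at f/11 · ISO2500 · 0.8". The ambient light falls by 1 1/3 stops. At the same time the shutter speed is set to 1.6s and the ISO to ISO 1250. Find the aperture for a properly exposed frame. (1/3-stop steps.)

Scene light: 1 1/3 stops darker.
Shutter speed: 0.8 → 1 → 1.3 → 1.6 — 1 stop longer (brighter).
ISO: 2500 → 2000 → 1600 → 1250 — 1 stop dropped (darker).
Net so far: 1 1/3 stops darker. Aperture: f/11 → f/10 → f/9 → f/8 → f/7.1.

f/7.1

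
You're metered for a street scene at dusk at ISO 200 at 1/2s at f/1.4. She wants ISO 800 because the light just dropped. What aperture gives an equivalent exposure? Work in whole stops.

f/2.8

ISO: 200 → 400 → 800 — 2 stops raised (brighter).
Need 2 stops darker from the aperture: f/1.4 → f/2 → f/2.8.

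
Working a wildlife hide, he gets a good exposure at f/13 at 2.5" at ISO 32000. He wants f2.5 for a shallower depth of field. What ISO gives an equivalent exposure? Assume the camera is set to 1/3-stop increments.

Aperture: f/13 → f/11 → f/10 → f/9 → f/8 → f/7.1 → f/6.3 → f/5.6 → f/5 → f/4.5 → f/4 → f/3.5 → f/3.2 → f/2.8 → f/2.5 — 4 2/3 stops larger aperture (brighter).
Need 4 2/3 stops darker from the ISO: 32000 → 25600 → 20000 → 16000 → 12800 → 10000 → 8000 → 6400 → 5000 → 4000 → 3200 → 2500 → 2000 → 1600 → 1250.

ISO 1250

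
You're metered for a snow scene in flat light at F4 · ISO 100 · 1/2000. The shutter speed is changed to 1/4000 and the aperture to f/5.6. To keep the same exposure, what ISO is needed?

ISO 400

Shutter speed: 1/2000 → 1/4000 — 1 stop faster (darker).
Aperture: f/4 → f/5.6 — 1 stop smaller aperture (darker).
Net change so far: 2 stops darker. Offset with the ISO: 100 → 200 → 400.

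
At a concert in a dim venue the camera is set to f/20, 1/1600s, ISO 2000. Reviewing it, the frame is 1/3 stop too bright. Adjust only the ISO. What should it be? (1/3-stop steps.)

ISO 1600

Overexposed by 1/3 stop → need 1/3 stop darker.
ISO: 2000 → 1600.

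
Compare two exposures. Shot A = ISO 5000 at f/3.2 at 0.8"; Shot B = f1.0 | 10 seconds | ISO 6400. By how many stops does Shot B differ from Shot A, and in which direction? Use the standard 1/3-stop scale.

7 1/3 stops brighter

Aperture: f/3.2 → f/2.8 → f/2.5 → f/2.2 → f/2 → f/1.8 → f/1.6 → f/1.4 → f/1.2 → f/1.1 → f/1.0 — 3 1/3 stops wider (brighter).
Shutter speed: 0.8 → 1 → 1.3 → 1.6 → 2 → 2.5 → 3.2 → 4 → 5 → 6 → 8 → 10 — 3 2/3 stops slower (brighter).
ISO: 5000 → 6400 — 1/3 stop higher (brighter).
Net: +3 1/3 +3 2/3 +1/3 = +7 1/3 stops.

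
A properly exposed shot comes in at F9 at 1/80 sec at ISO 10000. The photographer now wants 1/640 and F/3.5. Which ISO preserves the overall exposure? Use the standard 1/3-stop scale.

ISO 12800

Shutter speed: 1/80 → 1/100 → 1/125 → 1/160 → 1/200 → 1/250 → 1/320 → 1/400 → 1/500 → 1/640 — 3 stops faster (darker).
Aperture: f/9 → f/8 → f/7.1 → f/6.3 → f/5.6 → f/5 → f/4.5 → f/4 → f/3.5 — 2 2/3 stops opened up (brighter).
Net change so far: 1/3 stop darker. Offset with the ISO: 10000 → 12800.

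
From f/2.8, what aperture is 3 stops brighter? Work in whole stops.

f/1.0

Aperture: f/2.8 → f/2 → f/1.4 → f/1.0 — 3 stops wider (brighter).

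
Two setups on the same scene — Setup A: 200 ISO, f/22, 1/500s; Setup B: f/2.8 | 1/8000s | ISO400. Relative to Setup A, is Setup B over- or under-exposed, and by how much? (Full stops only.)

Aperture: f/22 → f/16 → f/11 → f/8 → f/5.6 → f/4 → f/2.8 — 6 stops opened up (brighter).
Shutter speed: 1/500 → 1/1000 → 1/2000 → 1/4000 → 1/8000 — 4 stops shorter (darker).
ISO: 200 → 400 — 1 stop raised (brighter).
Net: +6 −4 +1 = +3 stops.

3 stops brighter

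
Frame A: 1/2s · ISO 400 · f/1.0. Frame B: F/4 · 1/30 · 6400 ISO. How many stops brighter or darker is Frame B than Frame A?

4 stops darker

Aperture: f/1.0 → f/1.4 → f/2 → f/2.8 → f/4 — 4 stops smaller aperture (darker).
Shutter speed: 1/2 → 1/4 → 1/8 → 1/15 → 1/30 — 4 stops faster (darker).
ISO: 400 → 800 → 1600 → 3200 → 6400 — 4 stops higher (brighter).
Net: −4 −4 +4 = −4 stops.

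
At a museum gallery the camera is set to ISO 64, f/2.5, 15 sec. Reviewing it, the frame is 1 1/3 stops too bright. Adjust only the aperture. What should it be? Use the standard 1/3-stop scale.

Overexposed by 1 1/3 stops → need 1 1/3 stops darker.
Aperture: f/2.5 → f/2.8 → f/3.2 → f/3.5 → f/4.

f/4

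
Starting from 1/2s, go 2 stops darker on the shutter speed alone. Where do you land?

Shutter speed: 1/2 → 1/4 → 1/8 — 2 stops faster (darker).

1/8s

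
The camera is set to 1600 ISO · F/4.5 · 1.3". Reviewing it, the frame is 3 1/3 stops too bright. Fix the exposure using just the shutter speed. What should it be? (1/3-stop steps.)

Overexposed by 3 1/3 stops → need 3 1/3 stops darker.
Shutter speed: 1.3 → 1 → 0.8 → 0.6 → 0.5 → 0.4 → 0.3 → 1/4 → 1/5 → 1/6 → 1/8.

1/8s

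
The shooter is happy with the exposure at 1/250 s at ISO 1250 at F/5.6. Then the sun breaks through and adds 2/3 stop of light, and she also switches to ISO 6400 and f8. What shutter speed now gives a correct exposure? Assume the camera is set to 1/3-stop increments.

1/1000s

Scene light: 2/3 stop brighter.
ISO: 1250 → 1600 → 2000 → 2500 → 3200 → 4000 → 5000 → 6400 — 2 1/3 stops raised (brighter).
Aperture: f/5.6 → f/6.3 → f/7.1 → f/8 — 1 stop narrower (darker).
Net so far: 2 stops brighter. Shutter speed: 1/250 → 1/320 → 1/400 → 1/500 → 1/640 → 1/800 → 1/1000.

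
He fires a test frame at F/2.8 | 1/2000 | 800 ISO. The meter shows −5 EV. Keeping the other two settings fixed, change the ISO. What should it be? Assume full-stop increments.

Underexposed by 5 stops → need 5 stops brighter.
ISO: 800 → 1600 → 3200 → 6400 → 12800 → 25600.

ISO 25600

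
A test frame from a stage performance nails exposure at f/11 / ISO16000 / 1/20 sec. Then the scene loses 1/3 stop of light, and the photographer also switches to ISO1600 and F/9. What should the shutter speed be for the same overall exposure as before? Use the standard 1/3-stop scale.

0.4 s

Scene light: 1/3 stop darker.
ISO: 16000 → 12800 → 10000 → 8000 → 6400 → 5000 → 4000 → 3200 → 2500 → 2000 → 1600 — 3 1/3 stops lower (darker).
Aperture: f/11 → f/10 → f/9 — 2/3 stop wider (brighter).
Net so far: 3 stops darker. Shutter speed: 1/20 → 1/15 → 1/13 → 1/10 → 1/8 → 1/6 → 1/5 → 1/4 → 0.3 → 0.4.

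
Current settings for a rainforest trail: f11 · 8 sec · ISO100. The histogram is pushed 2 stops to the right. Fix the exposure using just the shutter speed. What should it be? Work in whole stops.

Overexposed by 2 stops → need 2 stops darker.
Shutter speed: 8 → 4 → 2.

2 s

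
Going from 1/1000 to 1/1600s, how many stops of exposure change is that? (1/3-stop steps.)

1/1000 → 1/1250 → 1/1600 — count the steps: 2 third-stops = 2/3 stop.

2/3 stop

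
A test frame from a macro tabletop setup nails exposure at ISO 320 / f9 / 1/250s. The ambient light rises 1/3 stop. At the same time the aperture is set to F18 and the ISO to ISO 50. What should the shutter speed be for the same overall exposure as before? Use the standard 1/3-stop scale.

Scene light: 1/3 stop brighter.
Aperture: f/9 → f/10 → f/11 → f/13 → f/14 → f/16 → f/18 — 2 stops narrower (darker).
ISO: 320 → 250 → 200 → 160 → 125 → 100 → 80 → 64 → 50 — 2 2/3 stops dropped (darker).
Net so far: 4 1/3 stops darker. Shutter speed: 1/250 → 1/200 → 1/160 → 1/125 → 1/100 → 1/80 → 1/60 → 1/50 → 1/40 → 1/30 → 1/25 → 1/20 → 1/15 → 1/13.

1/13s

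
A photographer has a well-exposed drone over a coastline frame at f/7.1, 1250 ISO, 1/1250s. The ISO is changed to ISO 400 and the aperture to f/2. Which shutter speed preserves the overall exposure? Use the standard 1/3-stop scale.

1/5000s

ISO: 1250 → 1000 → 800 → 640 → 500 → 400 — 1 2/3 stops dropped (darker).
Aperture: f/7.1 → f/6.3 → f/5.6 → f/5 → f/4.5 → f/4 → f/3.5 → f/3.2 → f/2.8 → f/2.5 → f/2.2 → f/2 — 3 2/3 stops larger aperture (brighter).
Net change so far: 2 stops brighter. Offset with the shutter speed: 1/1250 → 1/1600 → 1/2000 → 1/2500 → 1/3200 → 1/4000 → 1/5000.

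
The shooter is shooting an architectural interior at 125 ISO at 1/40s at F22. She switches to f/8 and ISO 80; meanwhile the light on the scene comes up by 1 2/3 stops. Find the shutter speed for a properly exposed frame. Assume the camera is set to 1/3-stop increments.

1/640s

Scene light: 1 2/3 stops brighter.
Aperture: f/22 → f/20 → f/18 → f/16 → f/14 → f/13 → f/11 → f/10 → f/9 → f/8 — 3 stops opened up (brighter).
ISO: 125 → 100 → 80 — 2/3 stop dropped (darker).
Net so far: 4 stops brighter. Shutter speed: 1/40 → 1/50 → 1/60 → 1/80 → 1/100 → 1/125 → 1/160 → 1/200 → 1/250 → 1/320 → 1/400 → 1/500 → 1/640.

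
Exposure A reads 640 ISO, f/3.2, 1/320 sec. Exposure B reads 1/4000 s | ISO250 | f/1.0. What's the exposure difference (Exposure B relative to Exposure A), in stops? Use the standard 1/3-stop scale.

Aperture: f/3.2 → f/2.8 → f/2.5 → f/2.2 → f/2 → f/1.8 → f/1.6 → f/1.4 → f/1.2 → f/1.1 → f/1.0 — 3 1/3 stops wider (brighter).
Shutter speed: 1/320 → 1/400 → 1/500 → 1/640 → 1/800 → 1/1000 → 1/1250 → 1/1600 → 1/2000 → 1/2500 → 1/3200 → 1/4000 — 3 2/3 stops shorter (darker).
ISO: 640 → 500 → 400 → 320 → 250 — 1 1/3 stops lower (darker).
Net: +3 1/3 −3 2/3 −1 1/3 = −1 2/3 stops.

1 2/3 stops darker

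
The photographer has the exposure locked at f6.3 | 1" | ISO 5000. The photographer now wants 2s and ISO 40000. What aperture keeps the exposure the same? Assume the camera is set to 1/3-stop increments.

f/25

Shutter speed: 1 → 1.3 → 1.6 → 2 — 1 stop longer (brighter).
ISO: 5000 → 6400 → 8000 → 10000 → 12800 → 16000 → 20000 → 25600 → 32000 → 40000 — 3 stops higher (brighter).
Net change so far: 4 stops brighter. Offset with the aperture: f/6.3 → f/7.1 → f/8 → f/9 → f/10 → f/11 → f/13 → f/14 → f/16 → f/18 → f/20 → f/22 → f/25.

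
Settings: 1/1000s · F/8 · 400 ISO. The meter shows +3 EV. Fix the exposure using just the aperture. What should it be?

f/22

Overexposed by 3 stops → need 3 stops darker.
Aperture: f/8 → f/11 → f/16 → f/22.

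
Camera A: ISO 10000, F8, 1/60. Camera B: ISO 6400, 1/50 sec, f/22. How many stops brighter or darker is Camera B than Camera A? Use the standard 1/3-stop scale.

Aperture: f/8 → f/9 → f/10 → f/11 → f/13 → f/14 → f/16 → f/18 → f/20 → f/22 — 3 stops smaller aperture (darker).
Shutter speed: 1/60 → 1/50 — 1/3 stop slower (brighter).
ISO: 10000 → 8000 → 6400 — 2/3 stop dropped (darker).
Net: −3 +1/3 −2/3 = −3 1/3 stops.

3 1/3 stops darker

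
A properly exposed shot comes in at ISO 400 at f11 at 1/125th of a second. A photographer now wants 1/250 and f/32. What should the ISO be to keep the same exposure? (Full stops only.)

Shutter speed: 1/125 → 1/250 — 1 stop shorter (darker).
Aperture: f/11 → f/16 → f/22 → f/32 — 3 stops stopped down (darker).
Net change so far: 4 stops darker. Offset with the ISO: 400 → 800 → 1600 → 3200 → 6400.

ISO 6400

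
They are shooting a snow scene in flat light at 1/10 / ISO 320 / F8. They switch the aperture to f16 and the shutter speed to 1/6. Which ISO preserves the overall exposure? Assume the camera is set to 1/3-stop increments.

ISO 800

Aperture: f/8 → f/9 → f/10 → f/11 → f/13 → f/14 → f/16 — 2 stops smaller aperture (darker).
Shutter speed: 1/10 → 1/8 → 1/6 — 2/3 stop slower (brighter).
Net change so far: 1 1/3 stops darker. Offset with the ISO: 320 → 400 → 500 → 640 → 800.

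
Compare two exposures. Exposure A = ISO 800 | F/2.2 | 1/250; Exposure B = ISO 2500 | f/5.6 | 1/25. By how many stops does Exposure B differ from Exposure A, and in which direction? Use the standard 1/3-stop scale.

2 1/3 stops brighter

Aperture: f/2.2 → f/2.5 → f/2.8 → f/3.2 → f/3.5 → f/4 → f/4.5 → f/5 → f/5.6 — 2 2/3 stops stopped down (darker).
Shutter speed: 1/250 → 1/200 → 1/160 → 1/125 → 1/100 → 1/80 → 1/60 → 1/50 → 1/40 → 1/30 → 1/25 — 3 1/3 stops slower (brighter).
ISO: 800 → 1000 → 1250 → 1600 → 2000 → 2500 — 1 2/3 stops higher (brighter).
Net: −2 2/3 +3 1/3 +1 2/3 = +2 1/3 stops.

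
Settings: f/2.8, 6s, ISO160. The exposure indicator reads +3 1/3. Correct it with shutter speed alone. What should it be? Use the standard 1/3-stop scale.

Overexposed by 3 1/3 stops → need 3 1/3 stops darker.
Shutter speed: 6 → 5 → 4 → 3.2 → 2.5 → 2 → 1.6 → 1.3 → 1 → 0.8 → 0.6.

0.6 s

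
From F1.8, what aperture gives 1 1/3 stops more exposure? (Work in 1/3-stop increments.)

f/1.1

Aperture: f/1.8 → f/1.6 → f/1.4 → f/1.2 → f/1.1 — 1 1/3 stops larger aperture (brighter).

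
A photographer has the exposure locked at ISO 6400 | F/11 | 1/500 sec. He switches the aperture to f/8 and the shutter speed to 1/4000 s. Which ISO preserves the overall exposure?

Aperture: f/11 → f/8 — 1 stop wider (brighter).
Shutter speed: 1/500 → 1/1000 → 1/2000 → 1/4000 — 3 stops faster (darker).
Net change so far: 2 stops darker. Offset with the ISO: 6400 → 12800 → 25600.

ISO 25600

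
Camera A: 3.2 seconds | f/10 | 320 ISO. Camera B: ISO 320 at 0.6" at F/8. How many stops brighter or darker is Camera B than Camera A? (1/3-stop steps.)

Aperture: f/10 → f/9 → f/8 — 2/3 stop opened up (brighter).
Shutter speed: 3.2 → 2.5 → 2 → 1.6 → 1.3 → 1 → 0.8 → 0.6 — 2 1/3 stops shorter (darker).
ISO: unchanged.
Net: +2/3 −2 1/3 = −1 2/3 stops.

1 2/3 stops darker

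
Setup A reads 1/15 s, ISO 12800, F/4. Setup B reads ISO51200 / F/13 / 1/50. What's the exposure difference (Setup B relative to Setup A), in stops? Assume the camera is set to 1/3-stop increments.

3 stops darker

Aperture: f/4 → f/4.5 → f/5 → f/5.6 → f/6.3 → f/7.1 → f/8 → f/9 → f/10 → f/11 → f/13 — 3 1/3 stops smaller aperture (darker).
Shutter speed: 1/15 → 1/20 → 1/25 → 1/30 → 1/40 → 1/50 — 1 2/3 stops faster (darker).
ISO: 12800 → 16000 → 20000 → 25600 → 32000 → 40000 → 51200 — 2 stops higher (brighter).
Net: −3 1/3 −1 2/3 +2 = −3 stops.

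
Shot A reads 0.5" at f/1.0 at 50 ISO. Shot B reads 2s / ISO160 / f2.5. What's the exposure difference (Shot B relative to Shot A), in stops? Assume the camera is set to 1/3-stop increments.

1 stop brighter

Aperture: f/1.0 → f/1.1 → f/1.2 → f/1.4 → f/1.6 → f/1.8 → f/2 → f/2.2 → f/2.5 — 2 2/3 stops narrower (darker).
Shutter speed: 0.5 → 0.6 → 0.8 → 1 → 1.3 → 1.6 → 2 — 2 stops longer (brighter).
ISO: 50 → 64 → 80 → 100 → 125 → 160 — 1 2/3 stops raised (brighter).
Net: −2 2/3 +2 +1 2/3 = +1 stop.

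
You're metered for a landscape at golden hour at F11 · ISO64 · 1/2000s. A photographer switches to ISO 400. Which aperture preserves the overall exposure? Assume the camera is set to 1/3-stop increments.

ISO: 64 → 80 → 100 → 125 → 160 → 200 → 250 → 320 → 400 — 2 2/3 stops higher (brighter).
Need 2 2/3 stops darker from the aperture: f/11 → f/13 → f/14 → f/16 → f/18 → f/20 → f/22 → f/25 → f/29.

f/29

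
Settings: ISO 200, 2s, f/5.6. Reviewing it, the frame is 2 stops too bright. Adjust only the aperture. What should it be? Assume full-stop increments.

Overexposed by 2 stops → need 2 stops darker.
Aperture: f/5.6 → f/8 → f/11.

f/11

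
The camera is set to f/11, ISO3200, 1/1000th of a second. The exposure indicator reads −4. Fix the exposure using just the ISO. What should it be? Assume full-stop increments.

ISO 51200

Underexposed by 4 stops → need 4 stops brighter.
ISO: 3200 → 6400 → 12800 → 25600 → 51200.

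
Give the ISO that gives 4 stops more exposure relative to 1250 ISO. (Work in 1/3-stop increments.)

ISO: 1250 → 1600 → 2000 → 2500 → 3200 → 4000 → 5000 → 6400 → 8000 → 10000 → 12800 → 16000 → 20000 — 4 stops raised (brighter).

ISO 20000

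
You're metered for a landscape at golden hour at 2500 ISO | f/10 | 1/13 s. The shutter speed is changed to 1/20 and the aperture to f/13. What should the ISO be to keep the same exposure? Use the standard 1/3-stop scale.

ISO 6400

Shutter speed: 1/13 → 1/15 → 1/20 — 2/3 stop faster (darker).
Aperture: f/10 → f/11 → f/13 — 2/3 stop stopped down (darker).
Net change so far: 1 1/3 stops darker. Offset with the ISO: 2500 → 3200 → 4000 → 5000 → 6400.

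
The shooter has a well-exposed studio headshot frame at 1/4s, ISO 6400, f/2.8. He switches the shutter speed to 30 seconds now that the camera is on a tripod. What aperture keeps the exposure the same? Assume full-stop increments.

f/32

Shutter speed: 1/4 → 1/2 → 1 → 2 → 4 → 8 → 15 → 30 — 7 stops slower (brighter).
Need 7 stops darker from the aperture: f/2.8 → f/4 → f/5.6 → f/8 → f/11 → f/16 → f/22 → f/32.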